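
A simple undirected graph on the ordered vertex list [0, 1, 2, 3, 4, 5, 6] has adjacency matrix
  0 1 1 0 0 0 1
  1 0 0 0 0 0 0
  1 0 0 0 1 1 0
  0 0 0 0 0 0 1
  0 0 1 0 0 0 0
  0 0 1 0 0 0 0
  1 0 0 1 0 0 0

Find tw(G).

A width-1 tree decomposition is:
Bags: B1 = {0, 2}  B2 = {2, 4}  B3 = {0, 1}  B4 = {0, 6}  B5 = {2, 5}  B6 = {3, 6}
Tree: B1–B2, B1–B3, B1–B4, B2–B5, B4–B6
The largest bag has 2 vertices, giving width 1; this decomposition certifies tw(G) ≤ 1. Any graph with an edge has treewidth ≥ 1, and G has the edge 2–0. The upper and lower bounds meet at 1, so that is the treewidth.

1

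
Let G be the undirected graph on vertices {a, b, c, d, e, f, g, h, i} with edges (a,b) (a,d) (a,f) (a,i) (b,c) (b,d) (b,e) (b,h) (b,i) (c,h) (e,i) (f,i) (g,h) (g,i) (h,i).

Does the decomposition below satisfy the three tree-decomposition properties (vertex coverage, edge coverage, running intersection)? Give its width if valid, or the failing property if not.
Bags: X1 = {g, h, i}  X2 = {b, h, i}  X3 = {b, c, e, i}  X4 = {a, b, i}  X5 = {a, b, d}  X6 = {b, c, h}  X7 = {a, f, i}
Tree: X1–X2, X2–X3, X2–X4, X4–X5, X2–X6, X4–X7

A tree decomposition must satisfy three properties: every vertex lies in some bag; for every edge, both endpoints lie together in some bag; and for every vertex, the bags containing it form a connected subtree. Here bags containing vertex c are not connected in the tree, so the decomposition is invalid.

No — bags containing vertex c are not connected in the tree.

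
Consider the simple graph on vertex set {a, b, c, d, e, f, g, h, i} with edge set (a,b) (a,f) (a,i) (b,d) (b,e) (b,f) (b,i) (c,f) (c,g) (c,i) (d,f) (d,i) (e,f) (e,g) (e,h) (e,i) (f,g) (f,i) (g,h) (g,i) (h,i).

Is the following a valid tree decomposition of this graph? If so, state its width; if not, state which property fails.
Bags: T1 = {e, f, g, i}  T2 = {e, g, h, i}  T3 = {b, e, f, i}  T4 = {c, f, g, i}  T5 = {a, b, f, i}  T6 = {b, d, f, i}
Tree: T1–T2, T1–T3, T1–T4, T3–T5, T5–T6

Vertex coverage: the bags together contain {a, b, c, d, e, f, g, h, i}, the full vertex set. Edge coverage: each edge of G has both endpoints in at least one bag. Running intersection: for every vertex, the bags containing it form a connected subtree. All three properties hold, so this is a valid tree decomposition of width max|bag| − 1 = 3, and hence tw(G) ≤ 3.

Yes; width 3.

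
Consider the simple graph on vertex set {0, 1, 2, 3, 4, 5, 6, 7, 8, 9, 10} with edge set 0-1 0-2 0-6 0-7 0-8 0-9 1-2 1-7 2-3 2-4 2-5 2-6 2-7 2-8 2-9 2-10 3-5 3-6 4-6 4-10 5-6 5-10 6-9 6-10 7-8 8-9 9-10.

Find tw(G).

3

A width-3 tree decomposition is:
Bags: B1 = {2, 6, 9, 10}  B2 = {0, 2, 6, 9}  B3 = {2, 5, 6, 10}  B4 = {0, 2, 8, 9}  B5 = {0, 2, 7, 8}  B6 = {2, 3, 5, 6}  B7 = {2, 4, 6, 10}  B8 = {0, 1, 2, 7}
Tree: B1–B2, B1–B3, B2–B4, B4–B5, B3–B6, B3–B7, B5–B8
Every bag has size at most 4, so the width is 4 − 1 = 3 and tw(G) ≤ 3. Conversely, {0, 2, 8, 9} is a clique of size 4, and the vertices of any clique must share a bag in every tree decomposition; so some bag has ≥ 4 vertices and tw(G) ≥ 3. Therefore the treewidth is 3.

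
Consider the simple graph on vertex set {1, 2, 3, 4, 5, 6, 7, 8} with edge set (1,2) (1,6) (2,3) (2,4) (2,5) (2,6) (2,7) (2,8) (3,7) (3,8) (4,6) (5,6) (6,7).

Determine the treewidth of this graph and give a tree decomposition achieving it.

Each bag holds 3 vertices, so the decomposition has width 2, which upper-bounds the treewidth. For the lower bound, the 3 vertices {2, 3, 8} are pairwise adjacent, and any tree decomposition puts a clique entirely inside one bag — forcing width ≥ 2. Combining the bounds, tw(G) = 2.

Treewidth 2.
One optimal decomposition is:
Bags: B1 = {2, 4, 6}  B2 = {2, 5, 6}  B3 = {2, 6, 7}  B4 = {1, 2, 6}  B5 = {2, 3, 7}  B6 = {2, 3, 8}
Tree: B1–B2, B1–B3, B1–B4, B3–B5, B5–B6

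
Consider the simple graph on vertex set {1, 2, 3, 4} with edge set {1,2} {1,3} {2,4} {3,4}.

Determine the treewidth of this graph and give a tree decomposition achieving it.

Every bag has size at most 3, so the width is 3 − 1 = 2 and tw(G) ≤ 2. The edges 4–3–1–2–4 form a cycle, so G is not a tree and its treewidth is at least 2. Therefore the treewidth is 2.

Treewidth 2.
Bags: B1 = {1, 3, 4}  B2 = {1, 2, 4}
Tree: B1–B2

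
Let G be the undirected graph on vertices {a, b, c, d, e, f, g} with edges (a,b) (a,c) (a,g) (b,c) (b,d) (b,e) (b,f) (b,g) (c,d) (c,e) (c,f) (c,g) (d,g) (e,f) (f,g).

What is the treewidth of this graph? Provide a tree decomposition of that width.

Treewidth 3.
One optimal decomposition is:
Bags: B1 = {b, c, e, f}  B2 = {b, c, f, g}  B3 = {b, c, d, g}  B4 = {a, b, c, g}
Tree: B1–B2, B2–B3, B3–B4

Each bag holds 4 vertices, so the decomposition has width 3, which upper-bounds the treewidth. On the other hand G contains the 4-clique {b, c, d, g}. A clique must lie in a single bag of any decomposition, so no decomposition can have width below 3. Hence tw(G) = 3 exactly.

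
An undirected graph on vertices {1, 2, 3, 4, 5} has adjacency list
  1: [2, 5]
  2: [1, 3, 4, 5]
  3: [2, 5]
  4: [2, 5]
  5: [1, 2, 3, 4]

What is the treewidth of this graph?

2

A width-2 tree decomposition is:
Bags: B1 = {2, 4, 5}  B2 = {2, 3, 5}  B3 = {1, 2, 5}
Tree: B1–B2, B1–B3
Each bag holds 3 vertices, so the decomposition has width 2, which upper-bounds the treewidth. Conversely, {1, 2, 5} is a clique of size 3, and the vertices of any clique must share a bag in every tree decomposition; so some bag has ≥ 3 vertices and tw(G) ≥ 2. The upper and lower bounds meet at 2, so that is the treewidth.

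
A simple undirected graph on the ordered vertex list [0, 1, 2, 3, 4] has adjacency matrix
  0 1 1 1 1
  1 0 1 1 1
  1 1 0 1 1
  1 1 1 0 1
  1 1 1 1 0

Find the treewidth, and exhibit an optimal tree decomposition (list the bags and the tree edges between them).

With just one bag of size 5, the width is 5 − 1 = 4, so tw(G) ≤ 4. For the lower bound, the 5 vertices {0, 1, 2, 3, 4} are pairwise adjacent, and any tree decomposition puts a clique entirely inside one bag — forcing width ≥ 4. The upper and lower bounds meet at 4, so that is the treewidth.

Treewidth 4.
One such decomposition:
Bags: B1 = {0, 1, 2, 3, 4}
Tree: (single bag)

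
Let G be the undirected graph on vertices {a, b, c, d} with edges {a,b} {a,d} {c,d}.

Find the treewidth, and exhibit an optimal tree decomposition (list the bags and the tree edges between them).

Each bag holds 2 vertices, so the decomposition has width 1, which upper-bounds the treewidth. Any graph with an edge has treewidth ≥ 1, and G has the edge c–d. Hence tw(G) = 1 exactly.

Treewidth 1.
Bags: B1 = {c, d}  B2 = {a, d}  B3 = {a, b}
Tree: B1–B2, B2–B3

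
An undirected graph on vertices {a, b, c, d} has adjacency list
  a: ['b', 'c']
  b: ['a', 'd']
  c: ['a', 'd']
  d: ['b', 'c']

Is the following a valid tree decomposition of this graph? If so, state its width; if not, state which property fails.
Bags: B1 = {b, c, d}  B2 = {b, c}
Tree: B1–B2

No — vertex a appears in no bag.

A tree decomposition must satisfy three properties: every vertex lies in some bag; for every edge, both endpoints lie together in some bag; and for every vertex, the bags containing it form a connected subtree. Here vertex a appears in no bag, so the decomposition is invalid.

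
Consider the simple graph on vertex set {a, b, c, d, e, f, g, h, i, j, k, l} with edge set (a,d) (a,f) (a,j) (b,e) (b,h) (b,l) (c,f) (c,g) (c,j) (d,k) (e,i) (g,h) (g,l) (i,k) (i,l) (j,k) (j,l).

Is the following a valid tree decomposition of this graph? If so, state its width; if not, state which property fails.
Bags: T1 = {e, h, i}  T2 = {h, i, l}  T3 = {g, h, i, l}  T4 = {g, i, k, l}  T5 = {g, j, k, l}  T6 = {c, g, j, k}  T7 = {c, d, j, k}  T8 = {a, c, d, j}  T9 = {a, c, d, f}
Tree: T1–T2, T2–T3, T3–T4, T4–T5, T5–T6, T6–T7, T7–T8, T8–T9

A tree decomposition must satisfy three properties: every vertex lies in some bag; for every edge, both endpoints lie together in some bag; and for every vertex, the bags containing it form a connected subtree. Here vertex b appears in no bag, so the decomposition is invalid.

No — vertex b appears in no bag.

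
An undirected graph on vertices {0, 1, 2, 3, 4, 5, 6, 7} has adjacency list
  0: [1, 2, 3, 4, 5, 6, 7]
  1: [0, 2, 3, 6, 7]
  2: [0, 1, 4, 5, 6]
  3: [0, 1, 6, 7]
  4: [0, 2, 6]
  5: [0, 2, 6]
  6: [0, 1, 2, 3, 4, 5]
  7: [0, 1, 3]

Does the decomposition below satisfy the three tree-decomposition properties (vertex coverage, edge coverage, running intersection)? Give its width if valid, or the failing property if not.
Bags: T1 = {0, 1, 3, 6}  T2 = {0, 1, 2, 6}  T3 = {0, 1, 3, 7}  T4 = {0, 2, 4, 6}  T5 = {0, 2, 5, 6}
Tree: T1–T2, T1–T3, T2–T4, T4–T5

Yes; width 3.

Vertex coverage: the bags together contain {0, 1, 2, 3, 4, 5, 6, 7}, the full vertex set. Edge coverage: each edge of G has both endpoints in at least one bag. Running intersection: for every vertex, the bags containing it form a connected subtree. All three properties hold, so this is a valid tree decomposition of width max|bag| − 1 = 3, and hence tw(G) ≤ 3.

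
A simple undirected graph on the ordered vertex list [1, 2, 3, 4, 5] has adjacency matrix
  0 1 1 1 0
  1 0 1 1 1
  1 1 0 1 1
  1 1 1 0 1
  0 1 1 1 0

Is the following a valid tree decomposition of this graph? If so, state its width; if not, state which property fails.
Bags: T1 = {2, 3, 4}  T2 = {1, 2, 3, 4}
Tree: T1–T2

No — vertex 5 appears in no bag.

A tree decomposition must satisfy three properties: every vertex lies in some bag; for every edge, both endpoints lie together in some bag; and for every vertex, the bags containing it form a connected subtree. Here vertex 5 appears in no bag, so the decomposition is invalid.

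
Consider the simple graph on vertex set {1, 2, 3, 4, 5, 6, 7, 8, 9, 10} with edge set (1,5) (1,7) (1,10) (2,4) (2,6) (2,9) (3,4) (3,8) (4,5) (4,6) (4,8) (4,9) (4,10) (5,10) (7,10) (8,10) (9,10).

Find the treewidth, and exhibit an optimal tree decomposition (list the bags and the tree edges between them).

Treewidth 2.
One optimal decomposition is:
Bags: B1 = {4, 8, 10}  B2 = {4, 5, 10}  B3 = {3, 4, 8}  B4 = {4, 9, 10}  B5 = {2, 4, 9}  B6 = {1, 5, 10}  B7 = {2, 4, 6}  B8 = {1, 7, 10}
Tree: B1–B2, B1–B3, B1–B4, B4–B5, B2–B6, B5–B7, B6–B8

Every bag has size at most 3, so the width is 3 − 1 = 2 and tw(G) ≤ 2. Conversely, {1, 5, 10} is a clique of size 3, and the vertices of any clique must share a bag in every tree decomposition; so some bag has ≥ 3 vertices and tw(G) ≥ 2. Therefore the treewidth is 2.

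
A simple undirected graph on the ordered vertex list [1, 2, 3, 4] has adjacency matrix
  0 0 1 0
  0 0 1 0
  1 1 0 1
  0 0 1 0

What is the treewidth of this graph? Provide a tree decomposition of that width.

Each bag holds 2 vertices, so the decomposition has width 1, which upper-bounds the treewidth. Any graph with an edge has treewidth ≥ 1, and G has the edge 2–3. The upper and lower bounds meet at 1, so that is the treewidth.

Treewidth 1.
One optimal decomposition is:
Bags: B1 = {2, 3}  B2 = {1, 3}  B3 = {3, 4}
Tree: B1–B2, B2–B3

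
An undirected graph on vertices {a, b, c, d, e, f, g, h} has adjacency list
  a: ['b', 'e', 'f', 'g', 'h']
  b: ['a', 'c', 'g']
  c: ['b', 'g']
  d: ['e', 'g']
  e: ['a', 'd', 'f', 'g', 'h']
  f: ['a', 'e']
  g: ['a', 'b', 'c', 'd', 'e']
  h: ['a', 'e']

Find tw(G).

A width-2 tree decomposition is:
Bags: B1 = {a, b, g}  B2 = {a, e, g}  B3 = {a, e, h}  B4 = {d, e, g}  B5 = {a, e, f}  B6 = {b, c, g}
Tree: B1–B2, B2–B3, B2–B4, B3–B5, B1–B6
The largest bag has 3 vertices, giving width 2; this decomposition certifies tw(G) ≤ 2. On the other hand G contains the 3-clique {d, e, g}. A clique must lie in a single bag of any decomposition, so no decomposition can have width below 2. Combining the bounds, tw(G) = 2.

2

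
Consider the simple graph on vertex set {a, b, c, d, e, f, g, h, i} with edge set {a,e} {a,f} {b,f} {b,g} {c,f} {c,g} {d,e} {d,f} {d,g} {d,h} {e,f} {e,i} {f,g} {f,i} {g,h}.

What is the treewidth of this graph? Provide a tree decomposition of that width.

The largest bag has 3 vertices, giving width 2; this decomposition certifies tw(G) ≤ 2. For the lower bound, the 3 vertices {d, g, h} are pairwise adjacent, and any tree decomposition puts a clique entirely inside one bag — forcing width ≥ 2. The upper and lower bounds meet at 2, so that is the treewidth.

Treewidth 2.
One such decomposition:
Bags: B1 = {d, g, h}  B2 = {d, f, g}  B3 = {c, f, g}  B4 = {d, e, f}  B5 = {e, f, i}  B6 = {a, e, f}  B7 = {b, f, g}
Tree: B1–B2, B2–B3, B2–B4, B4–B5, B5–B6, B2–B7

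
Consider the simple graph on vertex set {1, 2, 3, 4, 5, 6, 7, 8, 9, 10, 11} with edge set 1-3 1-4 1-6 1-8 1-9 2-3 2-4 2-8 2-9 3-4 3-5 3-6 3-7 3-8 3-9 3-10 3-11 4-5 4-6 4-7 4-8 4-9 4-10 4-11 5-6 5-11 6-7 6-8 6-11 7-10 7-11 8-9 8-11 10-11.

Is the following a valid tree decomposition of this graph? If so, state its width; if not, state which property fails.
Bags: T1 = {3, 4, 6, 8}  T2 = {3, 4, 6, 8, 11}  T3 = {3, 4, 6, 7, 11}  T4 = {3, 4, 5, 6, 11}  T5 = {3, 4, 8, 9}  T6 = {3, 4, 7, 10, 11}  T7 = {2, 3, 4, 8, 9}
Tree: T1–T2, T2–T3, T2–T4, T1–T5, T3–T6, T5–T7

No — vertex 1 appears in no bag.

A tree decomposition must satisfy three properties: every vertex lies in some bag; for every edge, both endpoints lie together in some bag; and for every vertex, the bags containing it form a connected subtree. Here vertex 1 appears in no bag, so the decomposition is invalid.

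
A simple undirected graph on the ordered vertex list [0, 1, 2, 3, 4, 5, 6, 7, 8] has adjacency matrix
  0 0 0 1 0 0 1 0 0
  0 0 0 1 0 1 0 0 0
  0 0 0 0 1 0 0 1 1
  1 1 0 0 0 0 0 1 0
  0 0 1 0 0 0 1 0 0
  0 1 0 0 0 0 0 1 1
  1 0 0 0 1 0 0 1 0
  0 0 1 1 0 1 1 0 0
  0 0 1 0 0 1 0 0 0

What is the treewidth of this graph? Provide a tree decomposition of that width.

Treewidth 3.
One such decomposition:
Bags: B1 = {2, 4, 5, 8}  B2 = {2, 4, 5, 7}  B3 = {4, 5, 6, 7}  B4 = {1, 5, 6, 7}  B5 = {1, 3, 6, 7}  B6 = {0, 1, 3, 6}
Tree: B1–B2, B2–B3, B3–B4, B4–B5, B5–B6

Every bag has size at most 4, so the width is 4 − 1 = 3 and tw(G) ≤ 3. For the lower bound: the 4 vertex sets {2,4,8}, {5}, {7}, {0,1,3,6} are disjoint, each induces a connected subgraph, and every pair is joined by at least one edge of G. Contracting each set to a single vertex therefore yields K_{4} as a minor, and since treewidth is minor-monotone, tw(G) ≥ tw(K_{4}) = 3. Combining the bounds, tw(G) = 3.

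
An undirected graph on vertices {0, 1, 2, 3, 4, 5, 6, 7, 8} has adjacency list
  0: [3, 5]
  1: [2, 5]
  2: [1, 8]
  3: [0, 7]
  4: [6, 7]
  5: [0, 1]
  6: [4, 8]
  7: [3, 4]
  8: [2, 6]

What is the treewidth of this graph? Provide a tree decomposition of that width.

The largest bag has 3 vertices, giving width 2; this decomposition certifies tw(G) ≤ 2. For the lower bound, G contains the cycle 1–5–0–3–7–4–6–8–2–1, so G is not a forest; only forests have treewidth ≤ 1, hence tw(G) ≥ 2. Hence tw(G) = 2 exactly.

Treewidth 2.
Bags: B1 = {0, 1, 5}  B2 = {0, 1, 3}  B3 = {1, 3, 7}  B4 = {1, 4, 7}  B5 = {1, 4, 6}  B6 = {1, 6, 8}  B7 = {1, 2, 8}
Tree: B1–B2, B2–B3, B3–B4, B4–B5, B5–B6, B6–B7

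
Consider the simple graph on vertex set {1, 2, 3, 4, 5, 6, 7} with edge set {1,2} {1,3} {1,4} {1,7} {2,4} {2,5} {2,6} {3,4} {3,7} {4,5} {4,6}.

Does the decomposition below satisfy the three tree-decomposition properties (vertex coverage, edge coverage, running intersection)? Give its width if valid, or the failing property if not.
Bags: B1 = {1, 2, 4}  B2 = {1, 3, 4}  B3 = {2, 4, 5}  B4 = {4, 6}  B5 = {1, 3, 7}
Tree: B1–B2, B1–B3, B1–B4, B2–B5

No — edge (2,6) lies in no bag.

A tree decomposition must satisfy three properties: every vertex lies in some bag; for every edge, both endpoints lie together in some bag; and for every vertex, the bags containing it form a connected subtree. Here edge (2,6) lies in no bag, so the decomposition is invalid.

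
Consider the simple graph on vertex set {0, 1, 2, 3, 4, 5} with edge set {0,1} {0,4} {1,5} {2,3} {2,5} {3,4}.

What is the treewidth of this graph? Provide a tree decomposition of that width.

Treewidth 2.
One such decomposition:
Bags: B1 = {2, 3, 4}  B2 = {0, 2, 4}  B3 = {0, 1, 2}  B4 = {1, 2, 5}
Tree: B1–B2, B2–B3, B3–B4

Every bag has size at most 3, so the width is 3 − 1 = 2 and tw(G) ≤ 2. Since 2–3–4–0–1–5–2 is a cycle in G, G is not acyclic. Forests are exactly the graphs of treewidth ≤ 1, so tw(G) ≥ 2. Therefore the treewidth is 2.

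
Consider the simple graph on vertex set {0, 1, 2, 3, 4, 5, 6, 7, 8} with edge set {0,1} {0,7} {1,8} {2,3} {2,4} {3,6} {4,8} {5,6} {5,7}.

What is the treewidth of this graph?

2

A width-2 tree decomposition is:
Bags: B1 = {2, 3, 4}  B2 = {3, 4, 6}  B3 = {4, 5, 6}  B4 = {4, 5, 7}  B5 = {0, 4, 7}  B6 = {0, 1, 4}  B7 = {1, 4, 8}
Tree: B1–B2, B2–B3, B3–B4, B4–B5, B5–B6, B6–B7
Each bag holds 3 vertices, so the decomposition has width 2, which upper-bounds the treewidth. Since 4–2–3–6–5–7–0–1–8–4 is a cycle in G, G is not acyclic. Forests are exactly the graphs of treewidth ≤ 1, so tw(G) ≥ 2. Combining the bounds, tw(G) = 2.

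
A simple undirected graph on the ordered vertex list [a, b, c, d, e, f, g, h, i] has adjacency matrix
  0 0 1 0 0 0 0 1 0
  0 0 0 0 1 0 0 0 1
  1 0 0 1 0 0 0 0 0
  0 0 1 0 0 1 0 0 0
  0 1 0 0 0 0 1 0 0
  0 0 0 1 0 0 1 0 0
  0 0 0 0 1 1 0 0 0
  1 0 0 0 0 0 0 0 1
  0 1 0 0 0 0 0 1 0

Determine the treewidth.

2

A width-2 tree decomposition is:
Bags: B1 = {a, c, h}  B2 = {c, h, i}  B3 = {b, c, i}  B4 = {b, c, e}  B5 = {c, e, g}  B6 = {c, f, g}  B7 = {c, d, f}
Tree: B1–B2, B2–B3, B3–B4, B4–B5, B5–B6, B6–B7
Every bag has size at most 3, so the width is 3 − 1 = 2 and tw(G) ≤ 2. For the lower bound, G contains the cycle c–a–h–i–b–e–g–f–d–c, so G is not a forest; only forests have treewidth ≤ 1, hence tw(G) ≥ 2. Therefore the treewidth is 2.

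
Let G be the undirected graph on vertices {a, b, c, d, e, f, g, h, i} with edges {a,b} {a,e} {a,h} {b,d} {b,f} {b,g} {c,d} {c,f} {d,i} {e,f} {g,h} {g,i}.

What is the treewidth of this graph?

3

A width-3 tree decomposition is:
Bags: B1 = {c, d, e, f}  B2 = {b, d, e, f}  B3 = {a, b, d, e}  B4 = {a, b, d, i}  B5 = {a, b, g, i}  B6 = {a, g, h, i}
Tree: B1–B2, B2–B3, B3–B4, B4–B5, B5–B6
Every bag has size at most 4, so the width is 4 − 1 = 3 and tw(G) ≤ 3. For the lower bound: the 4 vertex sets {c,e,f}, {d}, {b}, {a,g,h,i} are disjoint, each induces a connected subgraph, and every pair is joined by at least one edge of G. Contracting each set to a single vertex therefore yields K_{4} as a minor, and since treewidth is minor-monotone, tw(G) ≥ tw(K_{4}) = 3. Therefore the treewidth is 3.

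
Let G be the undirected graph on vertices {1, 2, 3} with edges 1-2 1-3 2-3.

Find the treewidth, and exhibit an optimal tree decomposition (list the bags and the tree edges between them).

A single bag containing all 3 vertices is trivially a valid decomposition of width 2. For the lower bound, the 3 vertices {1, 2, 3} are pairwise adjacent, and any tree decomposition puts a clique entirely inside one bag — forcing width ≥ 2. Hence tw(G) = 2 exactly.

Treewidth 2.
One such decomposition:
Bags: B1 = {1, 2, 3}
Tree: (single bag)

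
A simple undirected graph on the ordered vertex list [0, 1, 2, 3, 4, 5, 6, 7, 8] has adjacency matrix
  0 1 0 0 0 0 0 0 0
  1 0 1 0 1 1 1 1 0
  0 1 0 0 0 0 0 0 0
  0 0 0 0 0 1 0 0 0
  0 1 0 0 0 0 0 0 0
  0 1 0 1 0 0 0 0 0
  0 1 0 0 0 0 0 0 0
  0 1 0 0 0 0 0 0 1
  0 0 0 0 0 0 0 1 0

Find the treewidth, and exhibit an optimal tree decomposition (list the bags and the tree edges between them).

Each bag holds 2 vertices, so the decomposition has width 1, which upper-bounds the treewidth. Since G has at least one edge (e.g. 1–7), it is not an edgeless graph, so tw(G) ≥ 1. Hence tw(G) = 1 exactly.

Treewidth 1.
One optimal decomposition is:
Bags: B1 = {1, 7}  B2 = {1, 6}  B3 = {7, 8}  B4 = {1, 5}  B5 = {1, 4}  B6 = {1, 2}  B7 = {3, 5}  B8 = {0, 1}
Tree: B1–B2, B1–B3, B2–B4, B1–B5, B4–B6, B4–B7, B6–B8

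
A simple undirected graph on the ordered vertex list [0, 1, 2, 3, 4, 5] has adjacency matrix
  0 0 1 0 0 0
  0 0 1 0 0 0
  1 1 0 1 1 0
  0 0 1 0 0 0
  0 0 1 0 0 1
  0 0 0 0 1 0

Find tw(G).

A width-1 tree decomposition is:
Bags: B1 = {2, 4}  B2 = {4, 5}  B3 = {0, 2}  B4 = {2, 3}  B5 = {1, 2}
Tree: B1–B2, B1–B3, B1–B4, B1–B5
Each bag holds 2 vertices, so the decomposition has width 1, which upper-bounds the treewidth. Any graph with an edge has treewidth ≥ 1, and G has the edge 2–4. The upper and lower bounds meet at 1, so that is the treewidth.

1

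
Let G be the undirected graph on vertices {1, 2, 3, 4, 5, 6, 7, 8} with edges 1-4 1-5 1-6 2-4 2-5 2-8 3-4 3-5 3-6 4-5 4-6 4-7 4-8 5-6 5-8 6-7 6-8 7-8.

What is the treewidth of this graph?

3

A width-3 tree decomposition is:
Bags: B1 = {4, 5, 6, 8}  B2 = {3, 4, 5, 6}  B3 = {1, 4, 5, 6}  B4 = {2, 4, 5, 8}  B5 = {4, 6, 7, 8}
Tree: B1–B2, B2–B3, B1–B4, B1–B5
Every bag has size at most 4, so the width is 4 − 1 = 3 and tw(G) ≤ 3. For the lower bound, the 4 vertices {2, 4, 5, 8} are pairwise adjacent, and any tree decomposition puts a clique entirely inside one bag — forcing width ≥ 3. Hence tw(G) = 3 exactly.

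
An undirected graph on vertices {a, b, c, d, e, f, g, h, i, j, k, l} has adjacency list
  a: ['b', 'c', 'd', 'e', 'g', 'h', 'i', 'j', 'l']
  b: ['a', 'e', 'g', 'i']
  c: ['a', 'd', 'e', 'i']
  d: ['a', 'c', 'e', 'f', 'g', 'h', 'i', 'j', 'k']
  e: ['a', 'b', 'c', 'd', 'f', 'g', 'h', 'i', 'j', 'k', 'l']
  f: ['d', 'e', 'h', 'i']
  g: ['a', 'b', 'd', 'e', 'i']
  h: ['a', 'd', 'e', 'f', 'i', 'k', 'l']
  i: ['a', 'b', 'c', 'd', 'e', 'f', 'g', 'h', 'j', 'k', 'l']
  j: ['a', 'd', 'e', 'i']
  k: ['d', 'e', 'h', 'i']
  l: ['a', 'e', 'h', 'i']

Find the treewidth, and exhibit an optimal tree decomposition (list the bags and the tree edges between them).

Each bag holds 5 vertices, so the decomposition has width 4, which upper-bounds the treewidth. On the other hand G contains the 5-clique {a, d, e, g, i}. A clique must lie in a single bag of any decomposition, so no decomposition can have width below 4. Hence tw(G) = 4 exactly.

Treewidth 4.
One such decomposition:
Bags: B1 = {a, d, e, g, i}  B2 = {a, d, e, h, i}  B3 = {d, e, f, h, i}  B4 = {a, e, h, i, l}  B5 = {a, c, d, e, i}  B6 = {d, e, h, i, k}  B7 = {a, b, e, g, i}  B8 = {a, d, e, i, j}
Tree: B1–B2, B2–B3, B2–B4, B2–B5, B2–B6, B1–B7, B5–B8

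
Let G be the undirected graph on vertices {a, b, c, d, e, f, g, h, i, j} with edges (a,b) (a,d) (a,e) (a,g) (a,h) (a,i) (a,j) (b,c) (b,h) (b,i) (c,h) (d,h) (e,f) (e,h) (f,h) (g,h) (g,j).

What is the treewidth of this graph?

A width-2 tree decomposition is:
Bags: B1 = {a, e, h}  B2 = {a, d, h}  B3 = {a, g, h}  B4 = {a, b, h}  B5 = {b, c, h}  B6 = {e, f, h}  B7 = {a, b, i}  B8 = {a, g, j}
Tree: B1–B2, B2–B3, B1–B4, B4–B5, B1–B6, B4–B7, B3–B8
Each bag holds 3 vertices, so the decomposition has width 2, which upper-bounds the treewidth. On the other hand G contains the 3-clique {a, g, j}. A clique must lie in a single bag of any decomposition, so no decomposition can have width below 2. Combining the bounds, tw(G) = 2.

2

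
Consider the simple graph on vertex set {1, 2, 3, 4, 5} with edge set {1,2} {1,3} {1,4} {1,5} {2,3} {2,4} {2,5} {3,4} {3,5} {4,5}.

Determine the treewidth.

4

A width-4 tree decomposition is:
Bags: B1 = {1, 2, 3, 4, 5}
Tree: (single bag)
A single bag containing all 5 vertices is trivially a valid decomposition of width 4. On the other hand G contains the 5-clique {1, 2, 3, 4, 5}. A clique must lie in a single bag of any decomposition, so no decomposition can have width below 4. Combining the bounds, tw(G) = 4.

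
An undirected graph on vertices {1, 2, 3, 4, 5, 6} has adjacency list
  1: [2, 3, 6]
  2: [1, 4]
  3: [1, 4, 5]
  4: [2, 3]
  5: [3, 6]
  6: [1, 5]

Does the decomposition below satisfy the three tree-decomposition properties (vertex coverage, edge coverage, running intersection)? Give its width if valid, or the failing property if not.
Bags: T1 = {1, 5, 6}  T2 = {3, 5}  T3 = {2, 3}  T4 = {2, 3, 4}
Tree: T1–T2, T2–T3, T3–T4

A tree decomposition must satisfy three properties: every vertex lies in some bag; for every edge, both endpoints lie together in some bag; and for every vertex, the bags containing it form a connected subtree. Here edge (1,3) lies in no bag, so the decomposition is invalid.

No — edge (1,3) lies in no bag.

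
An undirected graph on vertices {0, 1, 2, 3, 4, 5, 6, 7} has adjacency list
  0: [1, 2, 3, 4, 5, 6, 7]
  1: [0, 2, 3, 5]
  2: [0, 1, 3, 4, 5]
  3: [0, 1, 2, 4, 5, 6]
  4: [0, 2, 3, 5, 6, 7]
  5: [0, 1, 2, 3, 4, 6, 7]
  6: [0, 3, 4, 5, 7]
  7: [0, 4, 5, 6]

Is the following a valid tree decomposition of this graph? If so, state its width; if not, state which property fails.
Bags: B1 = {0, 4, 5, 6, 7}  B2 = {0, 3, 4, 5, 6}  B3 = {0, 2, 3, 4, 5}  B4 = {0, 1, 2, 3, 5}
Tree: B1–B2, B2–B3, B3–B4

Yes; width 4.

Vertex coverage: the bags together contain {0, 1, 2, 3, 4, 5, 6, 7}, the full vertex set. Edge coverage: each edge of G has both endpoints in at least one bag. Running intersection: for every vertex, the bags containing it form a connected subtree. All three properties hold, so this is a valid tree decomposition of width max|bag| − 1 = 4, and hence tw(G) ≤ 4.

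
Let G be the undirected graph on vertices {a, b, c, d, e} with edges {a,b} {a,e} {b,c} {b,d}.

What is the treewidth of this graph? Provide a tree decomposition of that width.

Each bag holds 2 vertices, so the decomposition has width 1, which upper-bounds the treewidth. G has an edge, so its treewidth is at least 1. Hence tw(G) = 1 exactly.

Treewidth 1.
One optimal decomposition is:
Bags: B1 = {a, e}  B2 = {a, b}  B3 = {b, c}  B4 = {b, d}
Tree: B1–B2, B2–B3, B3–B4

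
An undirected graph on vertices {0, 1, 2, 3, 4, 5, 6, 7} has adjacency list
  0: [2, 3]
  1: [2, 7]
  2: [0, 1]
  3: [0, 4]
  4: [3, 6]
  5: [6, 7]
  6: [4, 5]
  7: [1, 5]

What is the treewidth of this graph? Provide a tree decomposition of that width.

Every bag has size at most 3, so the width is 3 − 1 = 2 and tw(G) ≤ 2. For the lower bound, G contains the cycle 7–1–2–0–3–4–6–5–7, so G is not a forest; only forests have treewidth ≤ 1, hence tw(G) ≥ 2. Therefore the treewidth is 2.

Treewidth 2.
Bags: B1 = {1, 2, 7}  B2 = {0, 2, 7}  B3 = {0, 3, 7}  B4 = {3, 4, 7}  B5 = {4, 6, 7}  B6 = {5, 6, 7}
Tree: B1–B2, B2–B3, B3–B4, B4–B5, B5–B6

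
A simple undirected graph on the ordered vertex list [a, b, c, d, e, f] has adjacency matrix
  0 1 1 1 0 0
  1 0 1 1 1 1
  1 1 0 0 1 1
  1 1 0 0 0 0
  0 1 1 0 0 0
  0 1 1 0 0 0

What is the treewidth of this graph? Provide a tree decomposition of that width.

Treewidth 2.
One such decomposition:
Bags: B1 = {a, b, c}  B2 = {b, c, e}  B3 = {a, b, d}  B4 = {b, c, f}
Tree: B1–B2, B1–B3, B1–B4

The largest bag has 3 vertices, giving width 2; this decomposition certifies tw(G) ≤ 2. For the lower bound, the 3 vertices {a, b, d} are pairwise adjacent, and any tree decomposition puts a clique entirely inside one bag — forcing width ≥ 2. The upper and lower bounds meet at 2, so that is the treewidth.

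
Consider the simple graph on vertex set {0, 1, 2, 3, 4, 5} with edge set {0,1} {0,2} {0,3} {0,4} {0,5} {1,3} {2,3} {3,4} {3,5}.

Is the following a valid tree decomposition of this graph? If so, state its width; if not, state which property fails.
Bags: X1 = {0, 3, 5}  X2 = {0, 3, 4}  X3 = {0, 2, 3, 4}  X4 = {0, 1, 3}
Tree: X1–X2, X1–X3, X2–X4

A tree decomposition must satisfy three properties: every vertex lies in some bag; for every edge, both endpoints lie together in some bag; and for every vertex, the bags containing it form a connected subtree. Here bags containing vertex 4 are not connected in the tree, so the decomposition is invalid.

No — bags containing vertex 4 are not connected in the tree.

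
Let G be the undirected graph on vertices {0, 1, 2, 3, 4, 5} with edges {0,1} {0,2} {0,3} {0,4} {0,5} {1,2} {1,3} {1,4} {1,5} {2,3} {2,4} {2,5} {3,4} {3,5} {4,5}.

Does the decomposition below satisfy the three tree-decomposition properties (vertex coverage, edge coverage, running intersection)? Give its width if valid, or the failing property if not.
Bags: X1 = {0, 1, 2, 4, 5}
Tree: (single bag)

A tree decomposition must satisfy three properties: every vertex lies in some bag; for every edge, both endpoints lie together in some bag; and for every vertex, the bags containing it form a connected subtree. Here vertex 3 appears in no bag, so the decomposition is invalid.

No — vertex 3 appears in no bag.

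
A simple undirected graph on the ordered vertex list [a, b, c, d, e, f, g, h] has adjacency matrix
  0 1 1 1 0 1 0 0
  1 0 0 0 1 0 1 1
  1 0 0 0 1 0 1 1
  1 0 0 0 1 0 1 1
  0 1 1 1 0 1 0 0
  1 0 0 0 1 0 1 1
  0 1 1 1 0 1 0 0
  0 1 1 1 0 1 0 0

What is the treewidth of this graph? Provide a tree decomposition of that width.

Each bag holds 5 vertices, so the decomposition has width 4, which upper-bounds the treewidth. For the lower bound: the 5 vertex sets {e,f}, {d,h}, {a,c}, {b}, {g} are disjoint, each induces a connected subgraph, and every pair is joined by at least one edge of G. Contracting each set to a single vertex therefore yields K_{5} as a minor, and since treewidth is minor-monotone, tw(G) ≥ tw(K_{5}) = 4. The upper and lower bounds meet at 4, so that is the treewidth.

Treewidth 4.
Bags: B1 = {b, c, d, e, f}  B2 = {b, c, d, f, h}  B3 = {a, b, c, d, f}  B4 = {b, c, d, f, g}
Tree: B1–B2, B2–B3, B3–B4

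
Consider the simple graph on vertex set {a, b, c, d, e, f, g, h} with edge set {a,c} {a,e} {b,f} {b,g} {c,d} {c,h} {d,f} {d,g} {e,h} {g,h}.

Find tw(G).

2

A width-2 tree decomposition is:
Bags: B1 = {b, f, g}  B2 = {d, f, g}  B3 = {d, g, h}  B4 = {c, d, h}  B5 = {c, e, h}  B6 = {a, c, e}
Tree: B1–B2, B2–B3, B3–B4, B4–B5, B5–B6
Every bag has size at most 3, so the width is 3 − 1 = 2 and tw(G) ≤ 2. For the lower bound, G contains the cycle b–f–d–g–b, so G is not a forest; only forests have treewidth ≤ 1, hence tw(G) ≥ 2. Hence tw(G) = 2 exactly.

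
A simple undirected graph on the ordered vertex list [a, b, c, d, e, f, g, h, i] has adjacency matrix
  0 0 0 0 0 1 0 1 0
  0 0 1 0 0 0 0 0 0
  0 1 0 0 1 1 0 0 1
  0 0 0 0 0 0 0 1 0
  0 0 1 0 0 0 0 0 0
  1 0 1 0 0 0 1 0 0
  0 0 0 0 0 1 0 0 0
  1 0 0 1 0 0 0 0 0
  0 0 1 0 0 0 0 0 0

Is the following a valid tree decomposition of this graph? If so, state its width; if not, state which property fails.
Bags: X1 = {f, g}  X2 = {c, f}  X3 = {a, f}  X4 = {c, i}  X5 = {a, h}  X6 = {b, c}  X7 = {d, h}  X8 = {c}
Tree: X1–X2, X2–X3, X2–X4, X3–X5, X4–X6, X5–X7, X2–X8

A tree decomposition must satisfy three properties: every vertex lies in some bag; for every edge, both endpoints lie together in some bag; and for every vertex, the bags containing it form a connected subtree. Here vertex e appears in no bag, so the decomposition is invalid.

No — vertex e appears in no bag.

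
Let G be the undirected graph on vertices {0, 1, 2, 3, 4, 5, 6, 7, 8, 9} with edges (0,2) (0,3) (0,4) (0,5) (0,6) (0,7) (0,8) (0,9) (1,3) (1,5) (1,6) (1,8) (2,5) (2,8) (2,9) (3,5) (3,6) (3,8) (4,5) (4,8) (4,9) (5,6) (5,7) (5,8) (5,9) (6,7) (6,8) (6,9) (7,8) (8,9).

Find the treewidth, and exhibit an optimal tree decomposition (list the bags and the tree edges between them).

Treewidth 4.
One optimal decomposition is:
Bags: B1 = {1, 3, 5, 6, 8}  B2 = {0, 3, 5, 6, 8}  B3 = {0, 5, 6, 8, 9}  B4 = {0, 4, 5, 8, 9}  B5 = {0, 5, 6, 7, 8}  B6 = {0, 2, 5, 8, 9}
Tree: B1–B2, B2–B3, B3–B4, B3–B5, B3–B6

The largest bag has 5 vertices, giving width 4; this decomposition certifies tw(G) ≤ 4. Conversely, {0, 2, 5, 8, 9} is a clique of size 5, and the vertices of any clique must share a bag in every tree decomposition; so some bag has ≥ 5 vertices and tw(G) ≥ 4. Therefore the treewidth is 4.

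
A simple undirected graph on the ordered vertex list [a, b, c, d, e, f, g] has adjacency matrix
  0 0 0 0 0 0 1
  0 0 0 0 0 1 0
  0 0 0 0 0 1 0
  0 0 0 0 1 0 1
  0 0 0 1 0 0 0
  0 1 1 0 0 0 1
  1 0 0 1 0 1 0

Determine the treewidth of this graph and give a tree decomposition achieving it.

Treewidth 1.
Bags: B1 = {f, g}  B2 = {d, g}  B3 = {a, g}  B4 = {d, e}  B5 = {c, f}  B6 = {b, f}
Tree: B1–B2, B2–B3, B2–B4, B1–B5, B5–B6

Every bag has size at most 2, so the width is 2 − 1 = 1 and tw(G) ≤ 1. G has an edge, so its treewidth is at least 1. Hence tw(G) = 1 exactly.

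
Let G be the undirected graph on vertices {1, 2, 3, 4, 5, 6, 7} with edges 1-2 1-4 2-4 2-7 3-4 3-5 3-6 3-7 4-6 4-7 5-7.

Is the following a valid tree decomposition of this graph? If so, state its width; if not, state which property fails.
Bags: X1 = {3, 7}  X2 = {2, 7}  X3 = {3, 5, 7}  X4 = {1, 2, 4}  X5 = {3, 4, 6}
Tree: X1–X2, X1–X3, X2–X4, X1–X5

A tree decomposition must satisfy three properties: every vertex lies in some bag; for every edge, both endpoints lie together in some bag; and for every vertex, the bags containing it form a connected subtree. Here edge (4,7) lies in no bag, so the decomposition is invalid.

No — edge (4,7) lies in no bag.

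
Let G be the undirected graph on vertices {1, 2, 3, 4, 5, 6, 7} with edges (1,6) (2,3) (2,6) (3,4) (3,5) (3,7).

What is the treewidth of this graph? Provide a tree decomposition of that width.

The largest bag has 2 vertices, giving width 1; this decomposition certifies tw(G) ≤ 1. G has an edge, so its treewidth is at least 1. Hence tw(G) = 1 exactly.

Treewidth 1.
One such decomposition:
Bags: B1 = {2, 6}  B2 = {2, 3}  B3 = {3, 7}  B4 = {3, 5}  B5 = {1, 6}  B6 = {3, 4}
Tree: B1–B2, B2–B3, B3–B4, B1–B5, B3–B6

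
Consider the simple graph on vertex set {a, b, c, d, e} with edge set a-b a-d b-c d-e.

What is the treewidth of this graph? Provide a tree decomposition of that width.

Each bag holds 2 vertices, so the decomposition has width 1, which upper-bounds the treewidth. Since G has at least one edge (e.g. d–a), it is not an edgeless graph, so tw(G) ≥ 1. Combining the bounds, tw(G) = 1.

Treewidth 1.
Bags: B1 = {a, d}  B2 = {a, b}  B3 = {d, e}  B4 = {b, c}
Tree: B1–B2, B1–B3, B2–B4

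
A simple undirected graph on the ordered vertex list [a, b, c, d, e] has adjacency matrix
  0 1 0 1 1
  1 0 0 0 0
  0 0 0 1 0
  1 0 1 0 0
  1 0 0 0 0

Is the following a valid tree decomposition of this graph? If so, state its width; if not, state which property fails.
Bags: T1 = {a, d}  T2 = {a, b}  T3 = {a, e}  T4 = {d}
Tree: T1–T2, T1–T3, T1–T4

A tree decomposition must satisfy three properties: every vertex lies in some bag; for every edge, both endpoints lie together in some bag; and for every vertex, the bags containing it form a connected subtree. Here vertex c appears in no bag, so the decomposition is invalid.

No — vertex c appears in no bag.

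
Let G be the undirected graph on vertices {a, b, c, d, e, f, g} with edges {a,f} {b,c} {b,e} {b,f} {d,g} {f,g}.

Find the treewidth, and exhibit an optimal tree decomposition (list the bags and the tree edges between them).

Treewidth 1.
Bags: B1 = {b, f}  B2 = {b, c}  B3 = {f, g}  B4 = {a, f}  B5 = {d, g}  B6 = {b, e}
Tree: B1–B2, B1–B3, B1–B4, B3–B5, B1–B6

The largest bag has 2 vertices, giving width 1; this decomposition certifies tw(G) ≤ 1. G has an edge, so its treewidth is at least 1. The upper and lower bounds meet at 1, so that is the treewidth.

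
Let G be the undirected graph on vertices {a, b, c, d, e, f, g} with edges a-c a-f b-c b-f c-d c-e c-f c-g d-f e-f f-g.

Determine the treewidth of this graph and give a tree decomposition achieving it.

Each bag holds 3 vertices, so the decomposition has width 2, which upper-bounds the treewidth. Conversely, {c, d, f} is a clique of size 3, and the vertices of any clique must share a bag in every tree decomposition; so some bag has ≥ 3 vertices and tw(G) ≥ 2. Therefore the treewidth is 2.

Treewidth 2.
One such decomposition:
Bags: B1 = {c, f, g}  B2 = {a, c, f}  B3 = {c, e, f}  B4 = {c, d, f}  B5 = {b, c, f}
Tree: B1–B2, B1–B3, B2–B4, B3–B5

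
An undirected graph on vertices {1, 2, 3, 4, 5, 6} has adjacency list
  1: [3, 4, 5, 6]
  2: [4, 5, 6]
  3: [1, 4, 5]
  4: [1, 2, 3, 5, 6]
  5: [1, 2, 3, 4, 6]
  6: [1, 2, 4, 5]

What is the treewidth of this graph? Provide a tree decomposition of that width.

Treewidth 3.
One optimal decomposition is:
Bags: B1 = {1, 3, 4, 5}  B2 = {1, 4, 5, 6}  B3 = {2, 4, 5, 6}
Tree: B1–B2, B2–B3

Every bag has size at most 4, so the width is 4 − 1 = 3 and tw(G) ≤ 3. For the lower bound, the 4 vertices {1, 3, 4, 5} are pairwise adjacent, and any tree decomposition puts a clique entirely inside one bag — forcing width ≥ 3. Hence tw(G) = 3 exactly.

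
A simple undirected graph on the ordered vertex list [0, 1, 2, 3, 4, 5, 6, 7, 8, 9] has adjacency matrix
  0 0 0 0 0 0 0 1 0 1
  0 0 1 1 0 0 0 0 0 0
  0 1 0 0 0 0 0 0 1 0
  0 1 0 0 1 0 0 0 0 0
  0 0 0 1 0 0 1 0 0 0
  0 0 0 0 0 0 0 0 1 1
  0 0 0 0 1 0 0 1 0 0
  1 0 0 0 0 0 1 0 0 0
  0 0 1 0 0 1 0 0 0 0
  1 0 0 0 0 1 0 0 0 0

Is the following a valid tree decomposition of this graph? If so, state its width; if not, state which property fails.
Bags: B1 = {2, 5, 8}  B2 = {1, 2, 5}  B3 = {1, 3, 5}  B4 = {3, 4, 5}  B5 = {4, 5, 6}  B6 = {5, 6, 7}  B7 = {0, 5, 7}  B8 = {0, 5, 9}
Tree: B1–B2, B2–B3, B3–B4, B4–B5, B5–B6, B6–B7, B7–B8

Yes; width 2.

Checking the three conditions: (i) the bags cover all of {0, 1, 2, 3, 4, 5, 6, 7, 8, 9}; (ii) for each edge, some bag contains both endpoints; (iii) the bags containing any fixed vertex form a subtree. All hold, so the decomposition is valid with width 3 − 1 = 2.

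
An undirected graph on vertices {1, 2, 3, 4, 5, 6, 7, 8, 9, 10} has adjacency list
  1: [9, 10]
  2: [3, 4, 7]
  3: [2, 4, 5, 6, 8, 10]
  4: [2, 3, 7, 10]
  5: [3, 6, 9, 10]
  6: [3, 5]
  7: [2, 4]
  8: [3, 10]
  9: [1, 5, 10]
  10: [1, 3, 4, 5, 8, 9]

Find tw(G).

A width-2 tree decomposition is:
Bags: B1 = {5, 9, 10}  B2 = {3, 5, 10}  B3 = {3, 8, 10}  B4 = {3, 5, 6}  B5 = {1, 9, 10}  B6 = {3, 4, 10}  B7 = {2, 3, 4}  B8 = {2, 4, 7}
Tree: B1–B2, B2–B3, B2–B4, B1–B5, B3–B6, B6–B7, B7–B8
Every bag has size at most 3, so the width is 3 − 1 = 2 and tw(G) ≤ 2. For the lower bound, the 3 vertices {1, 9, 10} are pairwise adjacent, and any tree decomposition puts a clique entirely inside one bag — forcing width ≥ 2. Hence tw(G) = 2 exactly.

2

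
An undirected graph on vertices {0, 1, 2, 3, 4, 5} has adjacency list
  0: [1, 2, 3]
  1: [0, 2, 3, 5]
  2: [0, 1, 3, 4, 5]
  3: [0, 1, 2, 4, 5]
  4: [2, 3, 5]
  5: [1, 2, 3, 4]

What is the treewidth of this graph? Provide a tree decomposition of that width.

Treewidth 3.
Bags: B1 = {1, 2, 3, 5}  B2 = {2, 3, 4, 5}  B3 = {0, 1, 2, 3}
Tree: B1–B2, B1–B3

Every bag has size at most 4, so the width is 4 − 1 = 3 and tw(G) ≤ 3. For the lower bound, the 4 vertices {0, 1, 2, 3} are pairwise adjacent, and any tree decomposition puts a clique entirely inside one bag — forcing width ≥ 3. The upper and lower bounds meet at 3, so that is the treewidth.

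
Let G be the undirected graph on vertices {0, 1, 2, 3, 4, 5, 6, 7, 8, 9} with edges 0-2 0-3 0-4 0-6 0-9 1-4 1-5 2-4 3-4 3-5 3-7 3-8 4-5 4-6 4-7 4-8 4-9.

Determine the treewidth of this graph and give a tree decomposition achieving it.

Treewidth 2.
One such decomposition:
Bags: B1 = {0, 4, 6}  B2 = {0, 3, 4}  B3 = {3, 4, 5}  B4 = {3, 4, 8}  B5 = {0, 2, 4}  B6 = {0, 4, 9}  B7 = {1, 4, 5}  B8 = {3, 4, 7}
Tree: B1–B2, B2–B3, B2–B4, B1–B5, B2–B6, B3–B7, B4–B8

The largest bag has 3 vertices, giving width 2; this decomposition certifies tw(G) ≤ 2. On the other hand G contains the 3-clique {0, 4, 9}. A clique must lie in a single bag of any decomposition, so no decomposition can have width below 2. Therefore the treewidth is 2.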